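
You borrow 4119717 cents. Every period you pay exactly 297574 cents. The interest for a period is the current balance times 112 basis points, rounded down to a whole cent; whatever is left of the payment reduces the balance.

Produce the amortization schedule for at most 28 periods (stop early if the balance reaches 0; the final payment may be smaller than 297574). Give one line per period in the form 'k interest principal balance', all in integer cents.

1 46140 251434 3868283
2 43324 254250 3614033
3 40477 257097 3356936
4 37597 259977 3096959
5 34685 262889 2834070
6 31741 265833 2568237
7 28764 268810 2299427
8 25753 271821 2027606
9 22709 274865 1752741
10 19630 277944 1474797
11 16517 281057 1193740
12 13369 284205 909535
13 10186 287388 622147
14 6968 290606 331541
15 3713 293861 37680
16 422 37680 0

1. interest=⌊4119717·112/10000⌋=46140; principal=297574-46140=251434; balance=4119717-251434=3868283
2. interest=⌊3868283·112/10000⌋=43324; principal=297574-43324=254250; balance=3868283-254250=3614033
3. interest=⌊3614033·112/10000⌋=40477; principal=297574-40477=257097; balance=3614033-257097=3356936
4. interest=⌊3356936·112/10000⌋=37597; principal=297574-37597=259977; balance=3356936-259977=3096959
5. interest=⌊3096959·112/10000⌋=34685; principal=297574-34685=262889; balance=3096959-262889=2834070
6. interest=⌊2834070·112/10000⌋=31741; principal=297574-31741=265833; balance=2834070-265833=2568237
7. interest=⌊2568237·112/10000⌋=28764; principal=297574-28764=268810; balance=2568237-268810=2299427
8. interest=⌊2299427·112/10000⌋=25753; principal=297574-25753=271821; balance=2299427-271821=2027606
9. interest=⌊2027606·112/10000⌋=22709; principal=297574-22709=274865; balance=2027606-274865=1752741
10. interest=⌊1752741·112/10000⌋=19630; principal=297574-19630=277944; balance=1752741-277944=1474797
11. interest=⌊1474797·112/10000⌋=16517; principal=297574-16517=281057; balance=1474797-281057=1193740
12. interest=⌊1193740·112/10000⌋=13369; principal=297574-13369=284205; balance=1193740-284205=909535
13. interest=⌊909535·112/10000⌋=10186; principal=297574-10186=287388; balance=909535-287388=622147
14. interest=⌊622147·112/10000⌋=6968; principal=297574-6968=290606; balance=622147-290606=331541
15. interest=⌊331541·112/10000⌋=3713; principal=297574-3713=293861; balance=331541-293861=37680
16. interest=⌊37680·112/10000⌋=422; principal=min(297574-422,37680)=37680; balance=37680-37680=0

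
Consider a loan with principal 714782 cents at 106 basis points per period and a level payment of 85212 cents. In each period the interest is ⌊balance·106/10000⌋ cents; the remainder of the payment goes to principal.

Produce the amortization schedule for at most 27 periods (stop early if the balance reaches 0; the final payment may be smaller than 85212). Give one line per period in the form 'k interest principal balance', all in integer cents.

1. interest=⌊714782·106/10000⌋=7576; principal=85212-7576=77636; balance=714782-77636=637146
2. interest=⌊637146·106/10000⌋=6753; principal=85212-6753=78459; balance=637146-78459=558687
3. interest=⌊558687·106/10000⌋=5922; principal=85212-5922=79290; balance=558687-79290=479397
4. interest=⌊479397·106/10000⌋=5081; principal=85212-5081=80131; balance=479397-80131=399266
5. interest=⌊399266·106/10000⌋=4232; principal=85212-4232=80980; balance=399266-80980=318286
6. interest=⌊318286·106/10000⌋=3373; principal=85212-3373=81839; balance=318286-81839=236447
7. interest=⌊236447·106/10000⌋=2506; principal=85212-2506=82706; balance=236447-82706=153741
8. interest=⌊153741·106/10000⌋=1629; principal=85212-1629=83583; balance=153741-83583=70158
9. interest=⌊70158·106/10000⌋=743; principal=min(85212-743,70158)=70158; balance=70158-70158=0

1 7576 77636 637146
2 6753 78459 558687
3 5922 79290 479397
4 5081 80131 399266
5 4232 80980 318286
6 3373 81839 236447
7 2506 82706 153741
8 1629 83583 70158
9 743 70158 0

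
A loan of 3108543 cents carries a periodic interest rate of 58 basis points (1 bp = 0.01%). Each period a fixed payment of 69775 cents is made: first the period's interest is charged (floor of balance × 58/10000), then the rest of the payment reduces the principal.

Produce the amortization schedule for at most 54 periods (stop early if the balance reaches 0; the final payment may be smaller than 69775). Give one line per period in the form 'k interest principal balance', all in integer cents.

1 18029 51746 3056797
2 17729 52046 3004751
3 17427 52348 2952403
4 17123 52652 2899751
5 16818 52957 2846794
6 16511 53264 2793530
7 16202 53573 2739957
8 15891 53884 2686073
9 15579 54196 2631877
10 15264 54511 2577366
11 14948 54827 2522539
12 14630 55145 2467394
13 14310 55465 2411929
14 13989 55786 2356143
15 13665 56110 2300033
16 13340 56435 2243598
17 13012 56763 2186835
18 12683 57092 2129743
19 12352 57423 2072320
20 12019 57756 2014564
21 11684 58091 1956473
22 11347 58428 1898045
23 11008 58767 1839278
24 10667 59108 1780170
25 10324 59451 1720719
26 9980 59795 1660924
27 9633 60142 1600782
28 9284 60491 1540291
29 8933 60842 1479449
30 8580 61195 1418254
31 8225 61550 1356704
32 7868 61907 1294797
33 7509 62266 1232531
34 7148 62627 1169904
35 6785 62990 1106914
36 6420 63355 1043559
37 6052 63723 979836
38 5683 64092 915744
39 5311 64464 851280
40 4937 64838 786442
41 4561 65214 721228
42 4183 65592 655636
43 3802 65973 589663
44 3420 66355 523308
45 3035 66740 456568
46 2648 67127 389441
47 2258 67517 321924
48 1867 67908 254016
49 1473 68302 185714
50 1077 68698 117016
51 678 69097 47919
52 277 47919 0

1. interest=⌊3108543·58/10000⌋=18029; principal=69775-18029=51746; balance=3108543-51746=3056797
2. interest=⌊3056797·58/10000⌋=17729; principal=69775-17729=52046; balance=3056797-52046=3004751
3. interest=⌊3004751·58/10000⌋=17427; principal=69775-17427=52348; balance=3004751-52348=2952403
4. interest=⌊2952403·58/10000⌋=17123; principal=69775-17123=52652; balance=2952403-52652=2899751
5. interest=⌊2899751·58/10000⌋=16818; principal=69775-16818=52957; balance=2899751-52957=2846794
6. interest=⌊2846794·58/10000⌋=16511; principal=69775-16511=53264; balance=2846794-53264=2793530
7. interest=⌊2793530·58/10000⌋=16202; principal=69775-16202=53573; balance=2793530-53573=2739957
8. interest=⌊2739957·58/10000⌋=15891; principal=69775-15891=53884; balance=2739957-53884=2686073
9. interest=⌊2686073·58/10000⌋=15579; principal=69775-15579=54196; balance=2686073-54196=2631877
10. interest=⌊2631877·58/10000⌋=15264; principal=69775-15264=54511; balance=2631877-54511=2577366
11. interest=⌊2577366·58/10000⌋=14948; principal=69775-14948=54827; balance=2577366-54827=2522539
12. interest=⌊2522539·58/10000⌋=14630; principal=69775-14630=55145; balance=2522539-55145=2467394
13. interest=⌊2467394·58/10000⌋=14310; principal=69775-14310=55465; balance=2467394-55465=2411929
14. interest=⌊2411929·58/10000⌋=13989; principal=69775-13989=55786; balance=2411929-55786=2356143
15. interest=⌊2356143·58/10000⌋=13665; principal=69775-13665=56110; balance=2356143-56110=2300033
16. interest=⌊2300033·58/10000⌋=13340; principal=69775-13340=56435; balance=2300033-56435=2243598
17. interest=⌊2243598·58/10000⌋=13012; principal=69775-13012=56763; balance=2243598-56763=2186835
18. interest=⌊2186835·58/10000⌋=12683; principal=69775-12683=57092; balance=2186835-57092=2129743
19. interest=⌊2129743·58/10000⌋=12352; principal=69775-12352=57423; balance=2129743-57423=2072320
20. interest=⌊2072320·58/10000⌋=12019; principal=69775-12019=57756; balance=2072320-57756=2014564
21. interest=⌊2014564·58/10000⌋=11684; principal=69775-11684=58091; balance=2014564-58091=1956473
22. interest=⌊1956473·58/10000⌋=11347; principal=69775-11347=58428; balance=1956473-58428=1898045
23. interest=⌊1898045·58/10000⌋=11008; principal=69775-11008=58767; balance=1898045-58767=1839278
24. interest=⌊1839278·58/10000⌋=10667; principal=69775-10667=59108; balance=1839278-59108=1780170
25. interest=⌊1780170·58/10000⌋=10324; principal=69775-10324=59451; balance=1780170-59451=1720719
26. interest=⌊1720719·58/10000⌋=9980; principal=69775-9980=59795; balance=1720719-59795=1660924
27. interest=⌊1660924·58/10000⌋=9633; principal=69775-9633=60142; balance=1660924-60142=1600782
28. interest=⌊1600782·58/10000⌋=9284; principal=69775-9284=60491; balance=1600782-60491=1540291
29. interest=⌊1540291·58/10000⌋=8933; principal=69775-8933=60842; balance=1540291-60842=1479449
30. interest=⌊1479449·58/10000⌋=8580; principal=69775-8580=61195; balance=1479449-61195=1418254
31. interest=⌊1418254·58/10000⌋=8225; principal=69775-8225=61550; balance=1418254-61550=1356704
32. interest=⌊1356704·58/10000⌋=7868; principal=69775-7868=61907; balance=1356704-61907=1294797
33. interest=⌊1294797·58/10000⌋=7509; principal=69775-7509=62266; balance=1294797-62266=1232531
34. interest=⌊1232531·58/10000⌋=7148; principal=69775-7148=62627; balance=1232531-62627=1169904
35. interest=⌊1169904·58/10000⌋=6785; principal=69775-6785=62990; balance=1169904-62990=1106914
36. interest=⌊1106914·58/10000⌋=6420; principal=69775-6420=63355; balance=1106914-63355=1043559
37. interest=⌊1043559·58/10000⌋=6052; principal=69775-6052=63723; balance=1043559-63723=979836
38. interest=⌊979836·58/10000⌋=5683; principal=69775-5683=64092; balance=979836-64092=915744
39. interest=⌊915744·58/10000⌋=5311; principal=69775-5311=64464; balance=915744-64464=851280
40. interest=⌊851280·58/10000⌋=4937; principal=69775-4937=64838; balance=851280-64838=786442
41. interest=⌊786442·58/10000⌋=4561; principal=69775-4561=65214; balance=786442-65214=721228
42. interest=⌊721228·58/10000⌋=4183; principal=69775-4183=65592; balance=721228-65592=655636
43. interest=⌊655636·58/10000⌋=3802; principal=69775-3802=65973; balance=655636-65973=589663
44. interest=⌊589663·58/10000⌋=3420; principal=69775-3420=66355; balance=589663-66355=523308
45. interest=⌊523308·58/10000⌋=3035; principal=69775-3035=66740; balance=523308-66740=456568
46. interest=⌊456568·58/10000⌋=2648; principal=69775-2648=67127; balance=456568-67127=389441
47. interest=⌊389441·58/10000⌋=2258; principal=69775-2258=67517; balance=389441-67517=321924
48. interest=⌊321924·58/10000⌋=1867; principal=69775-1867=67908; balance=321924-67908=254016
49. interest=⌊254016·58/10000⌋=1473; principal=69775-1473=68302; balance=254016-68302=185714
50. interest=⌊185714·58/10000⌋=1077; principal=69775-1077=68698; balance=185714-68698=117016
51. interest=⌊117016·58/10000⌋=678; principal=69775-678=69097; balance=117016-69097=47919
52. interest=⌊47919·58/10000⌋=277; principal=min(69775-277,47919)=47919; balance=47919-47919=0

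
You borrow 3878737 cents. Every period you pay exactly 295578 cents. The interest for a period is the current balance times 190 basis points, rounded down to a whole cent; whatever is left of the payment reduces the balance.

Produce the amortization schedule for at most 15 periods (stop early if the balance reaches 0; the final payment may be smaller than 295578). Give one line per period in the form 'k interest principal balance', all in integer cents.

1 73696 221882 3656855
2 69480 226098 3430757
3 65184 230394 3200363
4 60806 234772 2965591
5 56346 239232 2726359
6 51800 243778 2482581
7 47169 248409 2234172
8 42449 253129 1981043
9 37639 257939 1723104
10 32738 262840 1460264
11 27745 267833 1192431
12 22656 272922 919509
13 17470 278108 641401
14 12186 283392 358009
15 6802 288776 69233

1. interest=⌊3878737·190/10000⌋=73696; principal=295578-73696=221882; balance=3878737-221882=3656855
2. interest=⌊3656855·190/10000⌋=69480; principal=295578-69480=226098; balance=3656855-226098=3430757
3. interest=⌊3430757·190/10000⌋=65184; principal=295578-65184=230394; balance=3430757-230394=3200363
4. interest=⌊3200363·190/10000⌋=60806; principal=295578-60806=234772; balance=3200363-234772=2965591
5. interest=⌊2965591·190/10000⌋=56346; principal=295578-56346=239232; balance=2965591-239232=2726359
6. interest=⌊2726359·190/10000⌋=51800; principal=295578-51800=243778; balance=2726359-243778=2482581
7. interest=⌊2482581·190/10000⌋=47169; principal=295578-47169=248409; balance=2482581-248409=2234172
8. interest=⌊2234172·190/10000⌋=42449; principal=295578-42449=253129; balance=2234172-253129=1981043
9. interest=⌊1981043·190/10000⌋=37639; principal=295578-37639=257939; balance=1981043-257939=1723104
10. interest=⌊1723104·190/10000⌋=32738; principal=295578-32738=262840; balance=1723104-262840=1460264
11. interest=⌊1460264·190/10000⌋=27745; principal=295578-27745=267833; balance=1460264-267833=1192431
12. interest=⌊1192431·190/10000⌋=22656; principal=295578-22656=272922; balance=1192431-272922=919509
13. interest=⌊919509·190/10000⌋=17470; principal=295578-17470=278108; balance=919509-278108=641401
14. interest=⌊641401·190/10000⌋=12186; principal=295578-12186=283392; balance=641401-283392=358009
15. interest=⌊358009·190/10000⌋=6802; principal=295578-6802=288776; balance=358009-288776=69233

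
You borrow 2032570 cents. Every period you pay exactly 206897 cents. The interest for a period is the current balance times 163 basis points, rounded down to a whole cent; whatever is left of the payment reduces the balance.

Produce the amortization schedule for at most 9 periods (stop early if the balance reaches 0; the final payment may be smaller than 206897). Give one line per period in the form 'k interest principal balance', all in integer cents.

1 33130 173767 1858803
2 30298 176599 1682204
3 27419 179478 1502726
4 24494 182403 1320323
5 21521 185376 1134947
6 18499 188398 946549
7 15428 191469 755080
8 12307 194590 560490
9 9135 197762 362728

1. interest=⌊2032570·163/10000⌋=33130; principal=206897-33130=173767; balance=2032570-173767=1858803
2. interest=⌊1858803·163/10000⌋=30298; principal=206897-30298=176599; balance=1858803-176599=1682204
3. interest=⌊1682204·163/10000⌋=27419; principal=206897-27419=179478; balance=1682204-179478=1502726
4. interest=⌊1502726·163/10000⌋=24494; principal=206897-24494=182403; balance=1502726-182403=1320323
5. interest=⌊1320323·163/10000⌋=21521; principal=206897-21521=185376; balance=1320323-185376=1134947
6. interest=⌊1134947·163/10000⌋=18499; principal=206897-18499=188398; balance=1134947-188398=946549
7. interest=⌊946549·163/10000⌋=15428; principal=206897-15428=191469; balance=946549-191469=755080
8. interest=⌊755080·163/10000⌋=12307; principal=206897-12307=194590; balance=755080-194590=560490
9. interest=⌊560490·163/10000⌋=9135; principal=206897-9135=197762; balance=560490-197762=362728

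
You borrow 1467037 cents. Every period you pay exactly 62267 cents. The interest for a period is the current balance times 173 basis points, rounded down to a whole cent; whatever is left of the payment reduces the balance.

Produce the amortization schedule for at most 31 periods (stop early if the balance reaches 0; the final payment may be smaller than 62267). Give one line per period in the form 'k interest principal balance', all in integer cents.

1. interest=⌊1467037·173/10000⌋=25379; principal=62267-25379=36888; balance=1467037-36888=1430149
2. interest=⌊1430149·173/10000⌋=24741; principal=62267-24741=37526; balance=1430149-37526=1392623
3. interest=⌊1392623·173/10000⌋=24092; principal=62267-24092=38175; balance=1392623-38175=1354448
4. interest=⌊1354448·173/10000⌋=23431; principal=62267-23431=38836; balance=1354448-38836=1315612
5. interest=⌊1315612·173/10000⌋=22760; principal=62267-22760=39507; balance=1315612-39507=1276105
6. interest=⌊1276105·173/10000⌋=22076; principal=62267-22076=40191; balance=1276105-40191=1235914
7. interest=⌊1235914·173/10000⌋=21381; principal=62267-21381=40886; balance=1235914-40886=1195028
8. interest=⌊1195028·173/10000⌋=20673; principal=62267-20673=41594; balance=1195028-41594=1153434
9. interest=⌊1153434·173/10000⌋=19954; principal=62267-19954=42313; balance=1153434-42313=1111121
10. interest=⌊1111121·173/10000⌋=19222; principal=62267-19222=43045; balance=1111121-43045=1068076
11. interest=⌊1068076·173/10000⌋=18477; principal=62267-18477=43790; balance=1068076-43790=1024286
12. interest=⌊1024286·173/10000⌋=17720; principal=62267-17720=44547; balance=1024286-44547=979739
13. interest=⌊979739·173/10000⌋=16949; principal=62267-16949=45318; balance=979739-45318=934421
14. interest=⌊934421·173/10000⌋=16165; principal=62267-16165=46102; balance=934421-46102=888319
15. interest=⌊888319·173/10000⌋=15367; principal=62267-15367=46900; balance=888319-46900=841419
16. interest=⌊841419·173/10000⌋=14556; principal=62267-14556=47711; balance=841419-47711=793708
17. interest=⌊793708·173/10000⌋=13731; principal=62267-13731=48536; balance=793708-48536=745172
18. interest=⌊745172·173/10000⌋=12891; principal=62267-12891=49376; balance=745172-49376=695796
19. interest=⌊695796·173/10000⌋=12037; principal=62267-12037=50230; balance=695796-50230=645566
20. interest=⌊645566·173/10000⌋=11168; principal=62267-11168=51099; balance=645566-51099=594467
21. interest=⌊594467·173/10000⌋=10284; principal=62267-10284=51983; balance=594467-51983=542484
22. interest=⌊542484·173/10000⌋=9384; principal=62267-9384=52883; balance=542484-52883=489601
23. interest=⌊489601·173/10000⌋=8470; principal=62267-8470=53797; balance=489601-53797=435804
24. interest=⌊435804·173/10000⌋=7539; principal=62267-7539=54728; balance=435804-54728=381076
25. interest=⌊381076·173/10000⌋=6592; principal=62267-6592=55675; balance=381076-55675=325401
26. interest=⌊325401·173/10000⌋=5629; principal=62267-5629=56638; balance=325401-56638=268763
27. interest=⌊268763·173/10000⌋=4649; principal=62267-4649=57618; balance=268763-57618=211145
28. interest=⌊211145·173/10000⌋=3652; principal=62267-3652=58615; balance=211145-58615=152530
29. interest=⌊152530·173/10000⌋=2638; principal=62267-2638=59629; balance=152530-59629=92901
30. interest=⌊92901·173/10000⌋=1607; principal=62267-1607=60660; balance=92901-60660=32241
31. interest=⌊32241·173/10000⌋=557; principal=min(62267-557,32241)=32241; balance=32241-32241=0

1 25379 36888 1430149
2 24741 37526 1392623
3 24092 38175 1354448
4 23431 38836 1315612
5 22760 39507 1276105
6 22076 40191 1235914
7 21381 40886 1195028
8 20673 41594 1153434
9 19954 42313 1111121
10 19222 43045 1068076
11 18477 43790 1024286
12 17720 44547 979739
13 16949 45318 934421
14 16165 46102 888319
15 15367 46900 841419
16 14556 47711 793708
17 13731 48536 745172
18 12891 49376 695796
19 12037 50230 645566
20 11168 51099 594467
21 10284 51983 542484
22 9384 52883 489601
23 8470 53797 435804
24 7539 54728 381076
25 6592 55675 325401
26 5629 56638 268763
27 4649 57618 211145
28 3652 58615 152530
29 2638 59629 92901
30 1607 60660 32241
31 557 32241 0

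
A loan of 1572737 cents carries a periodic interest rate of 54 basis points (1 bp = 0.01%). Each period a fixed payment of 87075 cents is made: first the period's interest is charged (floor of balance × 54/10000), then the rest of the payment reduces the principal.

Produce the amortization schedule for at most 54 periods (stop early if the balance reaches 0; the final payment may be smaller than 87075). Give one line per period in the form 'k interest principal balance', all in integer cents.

1 8492 78583 1494154
2 8068 79007 1415147
3 7641 79434 1335713
4 7212 79863 1255850
5 6781 80294 1175556
6 6348 80727 1094829
7 5912 81163 1013666
8 5473 81602 932064
9 5033 82042 850022
10 4590 82485 767537
11 4144 82931 684606
12 3696 83379 601227
13 3246 83829 517398
14 2793 84282 433116
15 2338 84737 348379
16 1881 85194 263185
17 1421 85654 177531
18 958 86117 91414
19 493 86582 4832
20 26 4832 0

1. interest=⌊1572737·54/10000⌋=8492; principal=87075-8492=78583; balance=1572737-78583=1494154
2. interest=⌊1494154·54/10000⌋=8068; principal=87075-8068=79007; balance=1494154-79007=1415147
3. interest=⌊1415147·54/10000⌋=7641; principal=87075-7641=79434; balance=1415147-79434=1335713
4. interest=⌊1335713·54/10000⌋=7212; principal=87075-7212=79863; balance=1335713-79863=1255850
5. interest=⌊1255850·54/10000⌋=6781; principal=87075-6781=80294; balance=1255850-80294=1175556
6. interest=⌊1175556·54/10000⌋=6348; principal=87075-6348=80727; balance=1175556-80727=1094829
7. interest=⌊1094829·54/10000⌋=5912; principal=87075-5912=81163; balance=1094829-81163=1013666
8. interest=⌊1013666·54/10000⌋=5473; principal=87075-5473=81602; balance=1013666-81602=932064
9. interest=⌊932064·54/10000⌋=5033; principal=87075-5033=82042; balance=932064-82042=850022
10. interest=⌊850022·54/10000⌋=4590; principal=87075-4590=82485; balance=850022-82485=767537
11. interest=⌊767537·54/10000⌋=4144; principal=87075-4144=82931; balance=767537-82931=684606
12. interest=⌊684606·54/10000⌋=3696; principal=87075-3696=83379; balance=684606-83379=601227
13. interest=⌊601227·54/10000⌋=3246; principal=87075-3246=83829; balance=601227-83829=517398
14. interest=⌊517398·54/10000⌋=2793; principal=87075-2793=84282; balance=517398-84282=433116
15. interest=⌊433116·54/10000⌋=2338; principal=87075-2338=84737; balance=433116-84737=348379
16. interest=⌊348379·54/10000⌋=1881; principal=87075-1881=85194; balance=348379-85194=263185
17. interest=⌊263185·54/10000⌋=1421; principal=87075-1421=85654; balance=263185-85654=177531
18. interest=⌊177531·54/10000⌋=958; principal=87075-958=86117; balance=177531-86117=91414
19. interest=⌊91414·54/10000⌋=493; principal=87075-493=86582; balance=91414-86582=4832
20. interest=⌊4832·54/10000⌋=26; principal=min(87075-26,4832)=4832; balance=4832-4832=0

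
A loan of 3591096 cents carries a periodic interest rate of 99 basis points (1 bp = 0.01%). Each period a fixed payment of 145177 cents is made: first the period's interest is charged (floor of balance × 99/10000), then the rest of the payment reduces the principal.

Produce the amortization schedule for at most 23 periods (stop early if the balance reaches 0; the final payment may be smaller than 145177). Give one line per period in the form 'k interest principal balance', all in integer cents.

1 35551 109626 3481470
2 34466 110711 3370759
3 33370 111807 3258952
4 32263 112914 3146038
5 31145 114032 3032006
6 30016 115161 2916845
7 28876 116301 2800544
8 27725 117452 2683092
9 26562 118615 2564477
10 25388 119789 2444688
11 24202 120975 2323713
12 23004 122173 2201540
13 21795 123382 2078158
14 20573 124604 1953554
15 19340 125837 1827717
16 18094 127083 1700634
17 16836 128341 1572293
18 15565 129612 1442681
19 14282 130895 1311786
20 12986 132191 1179595
21 11677 133500 1046095
22 10356 134821 911274
23 9021 136156 775118

1. interest=⌊3591096·99/10000⌋=35551; principal=145177-35551=109626; balance=3591096-109626=3481470
2. interest=⌊3481470·99/10000⌋=34466; principal=145177-34466=110711; balance=3481470-110711=3370759
3. interest=⌊3370759·99/10000⌋=33370; principal=145177-33370=111807; balance=3370759-111807=3258952
4. interest=⌊3258952·99/10000⌋=32263; principal=145177-32263=112914; balance=3258952-112914=3146038
5. interest=⌊3146038·99/10000⌋=31145; principal=145177-31145=114032; balance=3146038-114032=3032006
6. interest=⌊3032006·99/10000⌋=30016; principal=145177-30016=115161; balance=3032006-115161=2916845
7. interest=⌊2916845·99/10000⌋=28876; principal=145177-28876=116301; balance=2916845-116301=2800544
8. interest=⌊2800544·99/10000⌋=27725; principal=145177-27725=117452; balance=2800544-117452=2683092
9. interest=⌊2683092·99/10000⌋=26562; principal=145177-26562=118615; balance=2683092-118615=2564477
10. interest=⌊2564477·99/10000⌋=25388; principal=145177-25388=119789; balance=2564477-119789=2444688
11. interest=⌊2444688·99/10000⌋=24202; principal=145177-24202=120975; balance=2444688-120975=2323713
12. interest=⌊2323713·99/10000⌋=23004; principal=145177-23004=122173; balance=2323713-122173=2201540
13. interest=⌊2201540·99/10000⌋=21795; principal=145177-21795=123382; balance=2201540-123382=2078158
14. interest=⌊2078158·99/10000⌋=20573; principal=145177-20573=124604; balance=2078158-124604=1953554
15. interest=⌊1953554·99/10000⌋=19340; principal=145177-19340=125837; balance=1953554-125837=1827717
16. interest=⌊1827717·99/10000⌋=18094; principal=145177-18094=127083; balance=1827717-127083=1700634
17. interest=⌊1700634·99/10000⌋=16836; principal=145177-16836=128341; balance=1700634-128341=1572293
18. interest=⌊1572293·99/10000⌋=15565; principal=145177-15565=129612; balance=1572293-129612=1442681
19. interest=⌊1442681·99/10000⌋=14282; principal=145177-14282=130895; balance=1442681-130895=1311786
20. interest=⌊1311786·99/10000⌋=12986; principal=145177-12986=132191; balance=1311786-132191=1179595
21. interest=⌊1179595·99/10000⌋=11677; principal=145177-11677=133500; balance=1179595-133500=1046095
22. interest=⌊1046095·99/10000⌋=10356; principal=145177-10356=134821; balance=1046095-134821=911274
23. interest=⌊911274·99/10000⌋=9021; principal=145177-9021=136156; balance=911274-136156=775118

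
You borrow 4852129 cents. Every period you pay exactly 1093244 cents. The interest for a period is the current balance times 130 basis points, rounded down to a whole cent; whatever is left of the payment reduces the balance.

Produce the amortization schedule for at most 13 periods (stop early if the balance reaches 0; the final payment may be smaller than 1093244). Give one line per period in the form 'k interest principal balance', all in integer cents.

1 63077 1030167 3821962
2 49685 1043559 2778403
3 36119 1057125 1721278
4 22376 1070868 650410
5 8455 650410 0

1. interest=⌊4852129·130/10000⌋=63077; principal=1093244-63077=1030167; balance=4852129-1030167=3821962
2. interest=⌊3821962·130/10000⌋=49685; principal=1093244-49685=1043559; balance=3821962-1043559=2778403
3. interest=⌊2778403·130/10000⌋=36119; principal=1093244-36119=1057125; balance=2778403-1057125=1721278
4. interest=⌊1721278·130/10000⌋=22376; principal=1093244-22376=1070868; balance=1721278-1070868=650410
5. interest=⌊650410·130/10000⌋=8455; principal=min(1093244-8455,650410)=650410; balance=650410-650410=0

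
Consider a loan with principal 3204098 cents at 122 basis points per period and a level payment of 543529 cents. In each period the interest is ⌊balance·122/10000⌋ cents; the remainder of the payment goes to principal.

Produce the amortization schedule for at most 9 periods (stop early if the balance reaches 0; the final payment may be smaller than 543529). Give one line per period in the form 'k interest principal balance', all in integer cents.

1. interest=⌊3204098·122/10000⌋=39089; principal=543529-39089=504440; balance=3204098-504440=2699658
2. interest=⌊2699658·122/10000⌋=32935; principal=543529-32935=510594; balance=2699658-510594=2189064
3. interest=⌊2189064·122/10000⌋=26706; principal=543529-26706=516823; balance=2189064-516823=1672241
4. interest=⌊1672241·122/10000⌋=20401; principal=543529-20401=523128; balance=1672241-523128=1149113
5. interest=⌊1149113·122/10000⌋=14019; principal=543529-14019=529510; balance=1149113-529510=619603
6. interest=⌊619603·122/10000⌋=7559; principal=543529-7559=535970; balance=619603-535970=83633
7. interest=⌊83633·122/10000⌋=1020; principal=min(543529-1020,83633)=83633; balance=83633-83633=0

1 39089 504440 2699658
2 32935 510594 2189064
3 26706 516823 1672241
4 20401 523128 1149113
5 14019 529510 619603
6 7559 535970 83633
7 1020 83633 0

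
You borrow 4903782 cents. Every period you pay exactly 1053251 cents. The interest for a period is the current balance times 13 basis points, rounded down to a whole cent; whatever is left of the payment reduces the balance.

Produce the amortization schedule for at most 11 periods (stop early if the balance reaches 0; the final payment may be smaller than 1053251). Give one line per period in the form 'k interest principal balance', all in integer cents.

1 6374 1046877 3856905
2 5013 1048238 2808667
3 3651 1049600 1759067
4 2286 1050965 708102
5 920 708102 0

1. interest=⌊4903782·13/10000⌋=6374; principal=1053251-6374=1046877; balance=4903782-1046877=3856905
2. interest=⌊3856905·13/10000⌋=5013; principal=1053251-5013=1048238; balance=3856905-1048238=2808667
3. interest=⌊2808667·13/10000⌋=3651; principal=1053251-3651=1049600; balance=2808667-1049600=1759067
4. interest=⌊1759067·13/10000⌋=2286; principal=1053251-2286=1050965; balance=1759067-1050965=708102
5. interest=⌊708102·13/10000⌋=920; principal=min(1053251-920,708102)=708102; balance=708102-708102=0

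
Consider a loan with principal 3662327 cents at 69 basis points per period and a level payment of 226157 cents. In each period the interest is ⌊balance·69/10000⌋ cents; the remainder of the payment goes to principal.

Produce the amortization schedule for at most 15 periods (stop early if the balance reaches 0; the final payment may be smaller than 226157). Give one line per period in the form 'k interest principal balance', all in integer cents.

1 25270 200887 3461440
2 23883 202274 3259166
3 22488 203669 3055497
4 21082 205075 2850422
5 19667 206490 2643932
6 18243 207914 2436018
7 16808 209349 2226669
8 15364 210793 2015876
9 13909 212248 1803628
10 12445 213712 1589916
11 10970 215187 1374729
12 9485 216672 1158057
13 7990 218167 939890
14 6485 219672 720218
15 4969 221188 499030

1. interest=⌊3662327·69/10000⌋=25270; principal=226157-25270=200887; balance=3662327-200887=3461440
2. interest=⌊3461440·69/10000⌋=23883; principal=226157-23883=202274; balance=3461440-202274=3259166
3. interest=⌊3259166·69/10000⌋=22488; principal=226157-22488=203669; balance=3259166-203669=3055497
4. interest=⌊3055497·69/10000⌋=21082; principal=226157-21082=205075; balance=3055497-205075=2850422
5. interest=⌊2850422·69/10000⌋=19667; principal=226157-19667=206490; balance=2850422-206490=2643932
6. interest=⌊2643932·69/10000⌋=18243; principal=226157-18243=207914; balance=2643932-207914=2436018
7. interest=⌊2436018·69/10000⌋=16808; principal=226157-16808=209349; balance=2436018-209349=2226669
8. interest=⌊2226669·69/10000⌋=15364; principal=226157-15364=210793; balance=2226669-210793=2015876
9. interest=⌊2015876·69/10000⌋=13909; principal=226157-13909=212248; balance=2015876-212248=1803628
10. interest=⌊1803628·69/10000⌋=12445; principal=226157-12445=213712; balance=1803628-213712=1589916
11. interest=⌊1589916·69/10000⌋=10970; principal=226157-10970=215187; balance=1589916-215187=1374729
12. interest=⌊1374729·69/10000⌋=9485; principal=226157-9485=216672; balance=1374729-216672=1158057
13. interest=⌊1158057·69/10000⌋=7990; principal=226157-7990=218167; balance=1158057-218167=939890
14. interest=⌊939890·69/10000⌋=6485; principal=226157-6485=219672; balance=939890-219672=720218
15. interest=⌊720218·69/10000⌋=4969; principal=226157-4969=221188; balance=720218-221188=499030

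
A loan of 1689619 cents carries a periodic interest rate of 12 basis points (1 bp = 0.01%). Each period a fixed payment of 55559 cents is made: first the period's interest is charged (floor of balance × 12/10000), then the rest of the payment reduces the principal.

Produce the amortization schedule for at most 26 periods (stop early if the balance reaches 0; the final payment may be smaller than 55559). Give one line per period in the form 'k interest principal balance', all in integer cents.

1. interest=⌊1689619·12/10000⌋=2027; principal=55559-2027=53532; balance=1689619-53532=1636087
2. interest=⌊1636087·12/10000⌋=1963; principal=55559-1963=53596; balance=1636087-53596=1582491
3. interest=⌊1582491·12/10000⌋=1898; principal=55559-1898=53661; balance=1582491-53661=1528830
4. interest=⌊1528830·12/10000⌋=1834; principal=55559-1834=53725; balance=1528830-53725=1475105
5. interest=⌊1475105·12/10000⌋=1770; principal=55559-1770=53789; balance=1475105-53789=1421316
6. interest=⌊1421316·12/10000⌋=1705; principal=55559-1705=53854; balance=1421316-53854=1367462
7. interest=⌊1367462·12/10000⌋=1640; principal=55559-1640=53919; balance=1367462-53919=1313543
8. interest=⌊1313543·12/10000⌋=1576; principal=55559-1576=53983; balance=1313543-53983=1259560
9. interest=⌊1259560·12/10000⌋=1511; principal=55559-1511=54048; balance=1259560-54048=1205512
10. interest=⌊1205512·12/10000⌋=1446; principal=55559-1446=54113; balance=1205512-54113=1151399
11. interest=⌊1151399·12/10000⌋=1381; principal=55559-1381=54178; balance=1151399-54178=1097221
12. interest=⌊1097221·12/10000⌋=1316; principal=55559-1316=54243; balance=1097221-54243=1042978
13. interest=⌊1042978·12/10000⌋=1251; principal=55559-1251=54308; balance=1042978-54308=988670
14. interest=⌊988670·12/10000⌋=1186; principal=55559-1186=54373; balance=988670-54373=934297
15. interest=⌊934297·12/10000⌋=1121; principal=55559-1121=54438; balance=934297-54438=879859
16. interest=⌊879859·12/10000⌋=1055; principal=55559-1055=54504; balance=879859-54504=825355
17. interest=⌊825355·12/10000⌋=990; principal=55559-990=54569; balance=825355-54569=770786
18. interest=⌊770786·12/10000⌋=924; principal=55559-924=54635; balance=770786-54635=716151
19. interest=⌊716151·12/10000⌋=859; principal=55559-859=54700; balance=716151-54700=661451
20. interest=⌊661451·12/10000⌋=793; principal=55559-793=54766; balance=661451-54766=606685
21. interest=⌊606685·12/10000⌋=728; principal=55559-728=54831; balance=606685-54831=551854
22. interest=⌊551854·12/10000⌋=662; principal=55559-662=54897; balance=551854-54897=496957
23. interest=⌊496957·12/10000⌋=596; principal=55559-596=54963; balance=496957-54963=441994
24. interest=⌊441994·12/10000⌋=530; principal=55559-530=55029; balance=441994-55029=386965
25. interest=⌊386965·12/10000⌋=464; principal=55559-464=55095; balance=386965-55095=331870
26. interest=⌊331870·12/10000⌋=398; principal=55559-398=55161; balance=331870-55161=276709

1 2027 53532 1636087
2 1963 53596 1582491
3 1898 53661 1528830
4 1834 53725 1475105
5 1770 53789 1421316
6 1705 53854 1367462
7 1640 53919 1313543
8 1576 53983 1259560
9 1511 54048 1205512
10 1446 54113 1151399
11 1381 54178 1097221
12 1316 54243 1042978
13 1251 54308 988670
14 1186 54373 934297
15 1121 54438 879859
16 1055 54504 825355
17 990 54569 770786
18 924 54635 716151
19 859 54700 661451
20 793 54766 606685
21 728 54831 551854
22 662 54897 496957
23 596 54963 441994
24 530 55029 386965
25 464 55095 331870
26 398 55161 276709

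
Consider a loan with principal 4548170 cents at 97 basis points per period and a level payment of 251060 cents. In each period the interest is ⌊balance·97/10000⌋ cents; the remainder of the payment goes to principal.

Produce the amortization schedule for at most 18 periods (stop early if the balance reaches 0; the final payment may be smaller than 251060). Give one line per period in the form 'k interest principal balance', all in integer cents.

1 44117 206943 4341227
2 42109 208951 4132276
3 40083 210977 3921299
4 38036 213024 3708275
5 35970 215090 3493185
6 33883 217177 3276008
7 31777 219283 3056725
8 29650 221410 2835315
9 27502 223558 2611757
10 25334 225726 2386031
11 23144 227916 2158115
12 20933 230127 1927988
13 18701 232359 1695629
14 16447 234613 1461016
15 14171 236889 1224127
16 11874 239186 984941
17 9553 241507 743434
18 7211 243849 499585

1. interest=⌊4548170·97/10000⌋=44117; principal=251060-44117=206943; balance=4548170-206943=4341227
2. interest=⌊4341227·97/10000⌋=42109; principal=251060-42109=208951; balance=4341227-208951=4132276
3. interest=⌊4132276·97/10000⌋=40083; principal=251060-40083=210977; balance=4132276-210977=3921299
4. interest=⌊3921299·97/10000⌋=38036; principal=251060-38036=213024; balance=3921299-213024=3708275
5. interest=⌊3708275·97/10000⌋=35970; principal=251060-35970=215090; balance=3708275-215090=3493185
6. interest=⌊3493185·97/10000⌋=33883; principal=251060-33883=217177; balance=3493185-217177=3276008
7. interest=⌊3276008·97/10000⌋=31777; principal=251060-31777=219283; balance=3276008-219283=3056725
8. interest=⌊3056725·97/10000⌋=29650; principal=251060-29650=221410; balance=3056725-221410=2835315
9. interest=⌊2835315·97/10000⌋=27502; principal=251060-27502=223558; balance=2835315-223558=2611757
10. interest=⌊2611757·97/10000⌋=25334; principal=251060-25334=225726; balance=2611757-225726=2386031
11. interest=⌊2386031·97/10000⌋=23144; principal=251060-23144=227916; balance=2386031-227916=2158115
12. interest=⌊2158115·97/10000⌋=20933; principal=251060-20933=230127; balance=2158115-230127=1927988
13. interest=⌊1927988·97/10000⌋=18701; principal=251060-18701=232359; balance=1927988-232359=1695629
14. interest=⌊1695629·97/10000⌋=16447; principal=251060-16447=234613; balance=1695629-234613=1461016
15. interest=⌊1461016·97/10000⌋=14171; principal=251060-14171=236889; balance=1461016-236889=1224127
16. interest=⌊1224127·97/10000⌋=11874; principal=251060-11874=239186; balance=1224127-239186=984941
17. interest=⌊984941·97/10000⌋=9553; principal=251060-9553=241507; balance=984941-241507=743434
18. interest=⌊743434·97/10000⌋=7211; principal=251060-7211=243849; balance=743434-243849=499585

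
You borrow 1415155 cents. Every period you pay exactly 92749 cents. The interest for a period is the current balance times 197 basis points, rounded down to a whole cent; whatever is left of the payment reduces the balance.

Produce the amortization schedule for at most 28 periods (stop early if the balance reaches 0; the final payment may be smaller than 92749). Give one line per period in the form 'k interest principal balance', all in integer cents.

1. interest=⌊1415155·197/10000⌋=27878; principal=92749-27878=64871; balance=1415155-64871=1350284
2. interest=⌊1350284·197/10000⌋=26600; principal=92749-26600=66149; balance=1350284-66149=1284135
3. interest=⌊1284135·197/10000⌋=25297; principal=92749-25297=67452; balance=1284135-67452=1216683
4. interest=⌊1216683·197/10000⌋=23968; principal=92749-23968=68781; balance=1216683-68781=1147902
5. interest=⌊1147902·197/10000⌋=22613; principal=92749-22613=70136; balance=1147902-70136=1077766
6. interest=⌊1077766·197/10000⌋=21231; principal=92749-21231=71518; balance=1077766-71518=1006248
7. interest=⌊1006248·197/10000⌋=19823; principal=92749-19823=72926; balance=1006248-72926=933322
8. interest=⌊933322·197/10000⌋=18386; principal=92749-18386=74363; balance=933322-74363=858959
9. interest=⌊858959·197/10000⌋=16921; principal=92749-16921=75828; balance=858959-75828=783131
10. interest=⌊783131·197/10000⌋=15427; principal=92749-15427=77322; balance=783131-77322=705809
11. interest=⌊705809·197/10000⌋=13904; principal=92749-13904=78845; balance=705809-78845=626964
12. interest=⌊626964·197/10000⌋=12351; principal=92749-12351=80398; balance=626964-80398=546566
13. interest=⌊546566·197/10000⌋=10767; principal=92749-10767=81982; balance=546566-81982=464584
14. interest=⌊464584·197/10000⌋=9152; principal=92749-9152=83597; balance=464584-83597=380987
15. interest=⌊380987·197/10000⌋=7505; principal=92749-7505=85244; balance=380987-85244=295743
16. interest=⌊295743·197/10000⌋=5826; principal=92749-5826=86923; balance=295743-86923=208820
17. interest=⌊208820·197/10000⌋=4113; principal=92749-4113=88636; balance=208820-88636=120184
18. interest=⌊120184·197/10000⌋=2367; principal=92749-2367=90382; balance=120184-90382=29802
19. interest=⌊29802·197/10000⌋=587; principal=min(92749-587,29802)=29802; balance=29802-29802=0

1 27878 64871 1350284
2 26600 66149 1284135
3 25297 67452 1216683
4 23968 68781 1147902
5 22613 70136 1077766
6 21231 71518 1006248
7 19823 72926 933322
8 18386 74363 858959
9 16921 75828 783131
10 15427 77322 705809
11 13904 78845 626964
12 12351 80398 546566
13 10767 81982 464584
14 9152 83597 380987
15 7505 85244 295743
16 5826 86923 208820
17 4113 88636 120184
18 2367 90382 29802
19 587 29802 0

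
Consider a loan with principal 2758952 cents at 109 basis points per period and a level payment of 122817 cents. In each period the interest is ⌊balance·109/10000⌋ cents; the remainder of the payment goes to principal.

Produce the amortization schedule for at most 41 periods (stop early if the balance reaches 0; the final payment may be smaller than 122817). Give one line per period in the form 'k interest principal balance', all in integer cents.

1 30072 92745 2666207
2 29061 93756 2572451
3 28039 94778 2477673
4 27006 95811 2381862
5 25962 96855 2285007
6 24906 97911 2187096
7 23839 98978 2088118
8 22760 100057 1988061
9 21669 101148 1886913
10 20567 102250 1784663
11 19452 103365 1681298
12 18326 104491 1576807
13 17187 105630 1471177
14 16035 106782 1364395
15 14871 107946 1256449
16 13695 109122 1147327
17 12505 110312 1037015
18 11303 111514 925501
19 10087 112730 812771
20 8859 113958 698813
21 7617 115200 583613
22 6361 116456 467157
23 5092 117725 349432
24 3808 119009 230423
25 2511 120306 110117
26 1200 110117 0

1. interest=⌊2758952·109/10000⌋=30072; principal=122817-30072=92745; balance=2758952-92745=2666207
2. interest=⌊2666207·109/10000⌋=29061; principal=122817-29061=93756; balance=2666207-93756=2572451
3. interest=⌊2572451·109/10000⌋=28039; principal=122817-28039=94778; balance=2572451-94778=2477673
4. interest=⌊2477673·109/10000⌋=27006; principal=122817-27006=95811; balance=2477673-95811=2381862
5. interest=⌊2381862·109/10000⌋=25962; principal=122817-25962=96855; balance=2381862-96855=2285007
6. interest=⌊2285007·109/10000⌋=24906; principal=122817-24906=97911; balance=2285007-97911=2187096
7. interest=⌊2187096·109/10000⌋=23839; principal=122817-23839=98978; balance=2187096-98978=2088118
8. interest=⌊2088118·109/10000⌋=22760; principal=122817-22760=100057; balance=2088118-100057=1988061
9. interest=⌊1988061·109/10000⌋=21669; principal=122817-21669=101148; balance=1988061-101148=1886913
10. interest=⌊1886913·109/10000⌋=20567; principal=122817-20567=102250; balance=1886913-102250=1784663
11. interest=⌊1784663·109/10000⌋=19452; principal=122817-19452=103365; balance=1784663-103365=1681298
12. interest=⌊1681298·109/10000⌋=18326; principal=122817-18326=104491; balance=1681298-104491=1576807
13. interest=⌊1576807·109/10000⌋=17187; principal=122817-17187=105630; balance=1576807-105630=1471177
14. interest=⌊1471177·109/10000⌋=16035; principal=122817-16035=106782; balance=1471177-106782=1364395
15. interest=⌊1364395·109/10000⌋=14871; principal=122817-14871=107946; balance=1364395-107946=1256449
16. interest=⌊1256449·109/10000⌋=13695; principal=122817-13695=109122; balance=1256449-109122=1147327
17. interest=⌊1147327·109/10000⌋=12505; principal=122817-12505=110312; balance=1147327-110312=1037015
18. interest=⌊1037015·109/10000⌋=11303; principal=122817-11303=111514; balance=1037015-111514=925501
19. interest=⌊925501·109/10000⌋=10087; principal=122817-10087=112730; balance=925501-112730=812771
20. interest=⌊812771·109/10000⌋=8859; principal=122817-8859=113958; balance=812771-113958=698813
21. interest=⌊698813·109/10000⌋=7617; principal=122817-7617=115200; balance=698813-115200=583613
22. interest=⌊583613·109/10000⌋=6361; principal=122817-6361=116456; balance=583613-116456=467157
23. interest=⌊467157·109/10000⌋=5092; principal=122817-5092=117725; balance=467157-117725=349432
24. interest=⌊349432·109/10000⌋=3808; principal=122817-3808=119009; balance=349432-119009=230423
25. interest=⌊230423·109/10000⌋=2511; principal=122817-2511=120306; balance=230423-120306=110117
26. interest=⌊110117·109/10000⌋=1200; principal=min(122817-1200,110117)=110117; balance=110117-110117=0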